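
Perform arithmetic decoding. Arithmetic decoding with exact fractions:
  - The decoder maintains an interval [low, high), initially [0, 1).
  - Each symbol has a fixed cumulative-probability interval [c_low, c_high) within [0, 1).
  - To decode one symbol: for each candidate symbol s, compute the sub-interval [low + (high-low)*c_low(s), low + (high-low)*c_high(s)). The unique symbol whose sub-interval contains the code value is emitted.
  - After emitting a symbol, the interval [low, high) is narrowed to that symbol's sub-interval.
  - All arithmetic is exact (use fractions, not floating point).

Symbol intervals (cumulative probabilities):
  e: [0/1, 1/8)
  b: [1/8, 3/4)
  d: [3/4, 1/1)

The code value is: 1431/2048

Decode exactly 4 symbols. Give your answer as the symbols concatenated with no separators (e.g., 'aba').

Answer: bdbd

Derivation:
Step 1: interval [0/1, 1/1), width = 1/1 - 0/1 = 1/1
  'e': [0/1 + 1/1*0/1, 0/1 + 1/1*1/8) = [0/1, 1/8)
  'b': [0/1 + 1/1*1/8, 0/1 + 1/1*3/4) = [1/8, 3/4) <- contains code 1431/2048
  'd': [0/1 + 1/1*3/4, 0/1 + 1/1*1/1) = [3/4, 1/1)
  emit 'b', narrow to [1/8, 3/4)
Step 2: interval [1/8, 3/4), width = 3/4 - 1/8 = 5/8
  'e': [1/8 + 5/8*0/1, 1/8 + 5/8*1/8) = [1/8, 13/64)
  'b': [1/8 + 5/8*1/8, 1/8 + 5/8*3/4) = [13/64, 19/32)
  'd': [1/8 + 5/8*3/4, 1/8 + 5/8*1/1) = [19/32, 3/4) <- contains code 1431/2048
  emit 'd', narrow to [19/32, 3/4)
Step 3: interval [19/32, 3/4), width = 3/4 - 19/32 = 5/32
  'e': [19/32 + 5/32*0/1, 19/32 + 5/32*1/8) = [19/32, 157/256)
  'b': [19/32 + 5/32*1/8, 19/32 + 5/32*3/4) = [157/256, 91/128) <- contains code 1431/2048
  'd': [19/32 + 5/32*3/4, 19/32 + 5/32*1/1) = [91/128, 3/4)
  emit 'b', narrow to [157/256, 91/128)
Step 4: interval [157/256, 91/128), width = 91/128 - 157/256 = 25/256
  'e': [157/256 + 25/256*0/1, 157/256 + 25/256*1/8) = [157/256, 1281/2048)
  'b': [157/256 + 25/256*1/8, 157/256 + 25/256*3/4) = [1281/2048, 703/1024)
  'd': [157/256 + 25/256*3/4, 157/256 + 25/256*1/1) = [703/1024, 91/128) <- contains code 1431/2048
  emit 'd', narrow to [703/1024, 91/128)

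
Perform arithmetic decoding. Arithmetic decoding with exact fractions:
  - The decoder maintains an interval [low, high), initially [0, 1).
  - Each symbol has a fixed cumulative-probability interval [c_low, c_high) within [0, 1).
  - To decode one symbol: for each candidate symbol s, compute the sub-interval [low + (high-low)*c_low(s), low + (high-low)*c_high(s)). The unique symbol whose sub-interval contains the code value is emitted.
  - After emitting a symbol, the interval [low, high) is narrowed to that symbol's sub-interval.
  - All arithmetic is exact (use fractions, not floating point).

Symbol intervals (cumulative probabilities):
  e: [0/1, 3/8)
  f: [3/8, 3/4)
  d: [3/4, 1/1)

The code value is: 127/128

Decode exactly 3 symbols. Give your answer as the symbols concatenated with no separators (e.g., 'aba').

Step 1: interval [0/1, 1/1), width = 1/1 - 0/1 = 1/1
  'e': [0/1 + 1/1*0/1, 0/1 + 1/1*3/8) = [0/1, 3/8)
  'f': [0/1 + 1/1*3/8, 0/1 + 1/1*3/4) = [3/8, 3/4)
  'd': [0/1 + 1/1*3/4, 0/1 + 1/1*1/1) = [3/4, 1/1) <- contains code 127/128
  emit 'd', narrow to [3/4, 1/1)
Step 2: interval [3/4, 1/1), width = 1/1 - 3/4 = 1/4
  'e': [3/4 + 1/4*0/1, 3/4 + 1/4*3/8) = [3/4, 27/32)
  'f': [3/4 + 1/4*3/8, 3/4 + 1/4*3/4) = [27/32, 15/16)
  'd': [3/4 + 1/4*3/4, 3/4 + 1/4*1/1) = [15/16, 1/1) <- contains code 127/128
  emit 'd', narrow to [15/16, 1/1)
Step 3: interval [15/16, 1/1), width = 1/1 - 15/16 = 1/16
  'e': [15/16 + 1/16*0/1, 15/16 + 1/16*3/8) = [15/16, 123/128)
  'f': [15/16 + 1/16*3/8, 15/16 + 1/16*3/4) = [123/128, 63/64)
  'd': [15/16 + 1/16*3/4, 15/16 + 1/16*1/1) = [63/64, 1/1) <- contains code 127/128
  emit 'd', narrow to [63/64, 1/1)

Answer: ddd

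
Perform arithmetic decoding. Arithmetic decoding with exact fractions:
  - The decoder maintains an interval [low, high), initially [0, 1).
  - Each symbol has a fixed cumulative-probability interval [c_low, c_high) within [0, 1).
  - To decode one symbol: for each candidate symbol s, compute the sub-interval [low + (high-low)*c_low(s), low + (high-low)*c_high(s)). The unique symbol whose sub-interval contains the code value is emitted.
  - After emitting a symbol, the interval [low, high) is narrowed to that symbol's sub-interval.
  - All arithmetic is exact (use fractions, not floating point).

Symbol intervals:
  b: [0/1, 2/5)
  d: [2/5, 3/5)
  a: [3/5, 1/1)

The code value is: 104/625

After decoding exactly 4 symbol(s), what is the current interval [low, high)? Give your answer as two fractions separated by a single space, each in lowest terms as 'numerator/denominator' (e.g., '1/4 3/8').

Answer: 4/25 108/625

Derivation:
Step 1: interval [0/1, 1/1), width = 1/1 - 0/1 = 1/1
  'b': [0/1 + 1/1*0/1, 0/1 + 1/1*2/5) = [0/1, 2/5) <- contains code 104/625
  'd': [0/1 + 1/1*2/5, 0/1 + 1/1*3/5) = [2/5, 3/5)
  'a': [0/1 + 1/1*3/5, 0/1 + 1/1*1/1) = [3/5, 1/1)
  emit 'b', narrow to [0/1, 2/5)
Step 2: interval [0/1, 2/5), width = 2/5 - 0/1 = 2/5
  'b': [0/1 + 2/5*0/1, 0/1 + 2/5*2/5) = [0/1, 4/25)
  'd': [0/1 + 2/5*2/5, 0/1 + 2/5*3/5) = [4/25, 6/25) <- contains code 104/625
  'a': [0/1 + 2/5*3/5, 0/1 + 2/5*1/1) = [6/25, 2/5)
  emit 'd', narrow to [4/25, 6/25)
Step 3: interval [4/25, 6/25), width = 6/25 - 4/25 = 2/25
  'b': [4/25 + 2/25*0/1, 4/25 + 2/25*2/5) = [4/25, 24/125) <- contains code 104/625
  'd': [4/25 + 2/25*2/5, 4/25 + 2/25*3/5) = [24/125, 26/125)
  'a': [4/25 + 2/25*3/5, 4/25 + 2/25*1/1) = [26/125, 6/25)
  emit 'b', narrow to [4/25, 24/125)
Step 4: interval [4/25, 24/125), width = 24/125 - 4/25 = 4/125
  'b': [4/25 + 4/125*0/1, 4/25 + 4/125*2/5) = [4/25, 108/625) <- contains code 104/625
  'd': [4/25 + 4/125*2/5, 4/25 + 4/125*3/5) = [108/625, 112/625)
  'a': [4/25 + 4/125*3/5, 4/25 + 4/125*1/1) = [112/625, 24/125)
  emit 'b', narrow to [4/25, 108/625)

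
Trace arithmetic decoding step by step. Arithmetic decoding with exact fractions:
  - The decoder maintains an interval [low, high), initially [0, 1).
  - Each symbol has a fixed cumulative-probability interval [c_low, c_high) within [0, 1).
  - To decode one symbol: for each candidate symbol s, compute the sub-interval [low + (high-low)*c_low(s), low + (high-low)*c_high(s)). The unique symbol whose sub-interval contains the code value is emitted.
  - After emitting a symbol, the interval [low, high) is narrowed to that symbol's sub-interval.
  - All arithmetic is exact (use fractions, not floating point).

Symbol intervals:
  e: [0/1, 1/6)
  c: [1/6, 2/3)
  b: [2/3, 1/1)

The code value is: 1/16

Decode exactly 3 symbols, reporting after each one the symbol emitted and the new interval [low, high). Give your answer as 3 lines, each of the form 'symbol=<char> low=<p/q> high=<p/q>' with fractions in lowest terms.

Step 1: interval [0/1, 1/1), width = 1/1 - 0/1 = 1/1
  'e': [0/1 + 1/1*0/1, 0/1 + 1/1*1/6) = [0/1, 1/6) <- contains code 1/16
  'c': [0/1 + 1/1*1/6, 0/1 + 1/1*2/3) = [1/6, 2/3)
  'b': [0/1 + 1/1*2/3, 0/1 + 1/1*1/1) = [2/3, 1/1)
  emit 'e', narrow to [0/1, 1/6)
Step 2: interval [0/1, 1/6), width = 1/6 - 0/1 = 1/6
  'e': [0/1 + 1/6*0/1, 0/1 + 1/6*1/6) = [0/1, 1/36)
  'c': [0/1 + 1/6*1/6, 0/1 + 1/6*2/3) = [1/36, 1/9) <- contains code 1/16
  'b': [0/1 + 1/6*2/3, 0/1 + 1/6*1/1) = [1/9, 1/6)
  emit 'c', narrow to [1/36, 1/9)
Step 3: interval [1/36, 1/9), width = 1/9 - 1/36 = 1/12
  'e': [1/36 + 1/12*0/1, 1/36 + 1/12*1/6) = [1/36, 1/24)
  'c': [1/36 + 1/12*1/6, 1/36 + 1/12*2/3) = [1/24, 1/12) <- contains code 1/16
  'b': [1/36 + 1/12*2/3, 1/36 + 1/12*1/1) = [1/12, 1/9)
  emit 'c', narrow to [1/24, 1/12)

Answer: symbol=e low=0/1 high=1/6
symbol=c low=1/36 high=1/9
symbol=c low=1/24 high=1/12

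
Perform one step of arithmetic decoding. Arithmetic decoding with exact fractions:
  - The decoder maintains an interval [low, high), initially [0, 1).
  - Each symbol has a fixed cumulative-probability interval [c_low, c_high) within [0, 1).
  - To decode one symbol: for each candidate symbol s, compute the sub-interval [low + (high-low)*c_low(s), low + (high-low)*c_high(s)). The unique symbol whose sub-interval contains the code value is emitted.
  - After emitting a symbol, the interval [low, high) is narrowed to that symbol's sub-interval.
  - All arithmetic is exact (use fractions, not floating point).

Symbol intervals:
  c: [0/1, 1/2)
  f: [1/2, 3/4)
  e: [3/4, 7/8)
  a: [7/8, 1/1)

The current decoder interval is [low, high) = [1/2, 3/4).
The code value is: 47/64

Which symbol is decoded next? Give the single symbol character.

Interval width = high − low = 3/4 − 1/2 = 1/4
Scaled code = (code − low) / width = (47/64 − 1/2) / 1/4 = 15/16
  c: [0/1, 1/2) 
  f: [1/2, 3/4) 
  e: [3/4, 7/8) 
  a: [7/8, 1/1) ← scaled code falls here ✓

Answer: a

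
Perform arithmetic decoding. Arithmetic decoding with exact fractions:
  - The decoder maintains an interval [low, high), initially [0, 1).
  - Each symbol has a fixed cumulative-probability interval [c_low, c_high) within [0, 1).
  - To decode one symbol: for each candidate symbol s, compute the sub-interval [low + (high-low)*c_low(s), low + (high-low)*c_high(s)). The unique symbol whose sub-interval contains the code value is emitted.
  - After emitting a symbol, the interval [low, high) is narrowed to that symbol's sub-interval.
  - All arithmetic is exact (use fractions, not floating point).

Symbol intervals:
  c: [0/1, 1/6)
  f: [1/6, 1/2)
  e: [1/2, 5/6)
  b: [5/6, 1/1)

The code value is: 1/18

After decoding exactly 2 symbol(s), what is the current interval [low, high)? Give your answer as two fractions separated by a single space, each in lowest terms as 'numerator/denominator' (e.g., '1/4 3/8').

Answer: 1/36 1/12

Derivation:
Step 1: interval [0/1, 1/1), width = 1/1 - 0/1 = 1/1
  'c': [0/1 + 1/1*0/1, 0/1 + 1/1*1/6) = [0/1, 1/6) <- contains code 1/18
  'f': [0/1 + 1/1*1/6, 0/1 + 1/1*1/2) = [1/6, 1/2)
  'e': [0/1 + 1/1*1/2, 0/1 + 1/1*5/6) = [1/2, 5/6)
  'b': [0/1 + 1/1*5/6, 0/1 + 1/1*1/1) = [5/6, 1/1)
  emit 'c', narrow to [0/1, 1/6)
Step 2: interval [0/1, 1/6), width = 1/6 - 0/1 = 1/6
  'c': [0/1 + 1/6*0/1, 0/1 + 1/6*1/6) = [0/1, 1/36)
  'f': [0/1 + 1/6*1/6, 0/1 + 1/6*1/2) = [1/36, 1/12) <- contains code 1/18
  'e': [0/1 + 1/6*1/2, 0/1 + 1/6*5/6) = [1/12, 5/36)
  'b': [0/1 + 1/6*5/6, 0/1 + 1/6*1/1) = [5/36, 1/6)
  emit 'f', narrow to [1/36, 1/12)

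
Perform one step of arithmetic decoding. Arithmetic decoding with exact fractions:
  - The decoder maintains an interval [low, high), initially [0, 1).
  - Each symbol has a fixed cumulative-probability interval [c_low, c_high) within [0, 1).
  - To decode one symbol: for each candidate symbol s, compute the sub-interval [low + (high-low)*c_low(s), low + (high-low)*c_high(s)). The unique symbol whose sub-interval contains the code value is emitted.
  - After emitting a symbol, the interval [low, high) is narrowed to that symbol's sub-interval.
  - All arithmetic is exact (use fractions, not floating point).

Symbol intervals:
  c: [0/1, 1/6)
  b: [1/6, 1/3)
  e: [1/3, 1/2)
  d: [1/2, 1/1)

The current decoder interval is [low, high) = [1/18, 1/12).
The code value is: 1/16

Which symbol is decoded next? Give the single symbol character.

Answer: b

Derivation:
Interval width = high − low = 1/12 − 1/18 = 1/36
Scaled code = (code − low) / width = (1/16 − 1/18) / 1/36 = 1/4
  c: [0/1, 1/6) 
  b: [1/6, 1/3) ← scaled code falls here ✓
  e: [1/3, 1/2) 
  d: [1/2, 1/1) 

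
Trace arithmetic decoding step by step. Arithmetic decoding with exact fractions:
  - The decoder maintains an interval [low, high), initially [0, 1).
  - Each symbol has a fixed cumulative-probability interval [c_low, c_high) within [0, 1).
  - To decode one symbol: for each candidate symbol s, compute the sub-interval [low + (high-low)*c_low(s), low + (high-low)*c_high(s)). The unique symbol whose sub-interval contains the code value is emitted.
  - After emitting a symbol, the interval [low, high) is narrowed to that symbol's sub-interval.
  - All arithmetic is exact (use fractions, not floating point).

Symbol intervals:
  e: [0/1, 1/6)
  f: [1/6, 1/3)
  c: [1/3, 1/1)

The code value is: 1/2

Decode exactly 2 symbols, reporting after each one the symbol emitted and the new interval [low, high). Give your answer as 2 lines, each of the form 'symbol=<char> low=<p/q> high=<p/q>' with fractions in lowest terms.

Step 1: interval [0/1, 1/1), width = 1/1 - 0/1 = 1/1
  'e': [0/1 + 1/1*0/1, 0/1 + 1/1*1/6) = [0/1, 1/6)
  'f': [0/1 + 1/1*1/6, 0/1 + 1/1*1/3) = [1/6, 1/3)
  'c': [0/1 + 1/1*1/3, 0/1 + 1/1*1/1) = [1/3, 1/1) <- contains code 1/2
  emit 'c', narrow to [1/3, 1/1)
Step 2: interval [1/3, 1/1), width = 1/1 - 1/3 = 2/3
  'e': [1/3 + 2/3*0/1, 1/3 + 2/3*1/6) = [1/3, 4/9)
  'f': [1/3 + 2/3*1/6, 1/3 + 2/3*1/3) = [4/9, 5/9) <- contains code 1/2
  'c': [1/3 + 2/3*1/3, 1/3 + 2/3*1/1) = [5/9, 1/1)
  emit 'f', narrow to [4/9, 5/9)

Answer: symbol=c low=1/3 high=1/1
symbol=f low=4/9 high=5/9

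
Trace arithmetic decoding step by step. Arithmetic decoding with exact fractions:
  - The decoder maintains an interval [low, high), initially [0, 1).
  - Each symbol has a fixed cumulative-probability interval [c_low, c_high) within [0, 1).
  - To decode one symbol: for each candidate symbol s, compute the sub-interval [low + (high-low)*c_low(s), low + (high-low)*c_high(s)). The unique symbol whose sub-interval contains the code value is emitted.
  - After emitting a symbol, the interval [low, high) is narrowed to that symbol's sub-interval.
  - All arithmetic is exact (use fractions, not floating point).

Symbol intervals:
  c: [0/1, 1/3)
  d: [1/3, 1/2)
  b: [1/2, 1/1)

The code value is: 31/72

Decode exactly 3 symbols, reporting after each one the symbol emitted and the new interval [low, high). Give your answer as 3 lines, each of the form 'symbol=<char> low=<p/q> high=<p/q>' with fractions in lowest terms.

Answer: symbol=d low=1/3 high=1/2
symbol=b low=5/12 high=1/2
symbol=c low=5/12 high=4/9

Derivation:
Step 1: interval [0/1, 1/1), width = 1/1 - 0/1 = 1/1
  'c': [0/1 + 1/1*0/1, 0/1 + 1/1*1/3) = [0/1, 1/3)
  'd': [0/1 + 1/1*1/3, 0/1 + 1/1*1/2) = [1/3, 1/2) <- contains code 31/72
  'b': [0/1 + 1/1*1/2, 0/1 + 1/1*1/1) = [1/2, 1/1)
  emit 'd', narrow to [1/3, 1/2)
Step 2: interval [1/3, 1/2), width = 1/2 - 1/3 = 1/6
  'c': [1/3 + 1/6*0/1, 1/3 + 1/6*1/3) = [1/3, 7/18)
  'd': [1/3 + 1/6*1/3, 1/3 + 1/6*1/2) = [7/18, 5/12)
  'b': [1/3 + 1/6*1/2, 1/3 + 1/6*1/1) = [5/12, 1/2) <- contains code 31/72
  emit 'b', narrow to [5/12, 1/2)
Step 3: interval [5/12, 1/2), width = 1/2 - 5/12 = 1/12
  'c': [5/12 + 1/12*0/1, 5/12 + 1/12*1/3) = [5/12, 4/9) <- contains code 31/72
  'd': [5/12 + 1/12*1/3, 5/12 + 1/12*1/2) = [4/9, 11/24)
  'b': [5/12 + 1/12*1/2, 5/12 + 1/12*1/1) = [11/24, 1/2)
  emit 'c', narrow to [5/12, 4/9)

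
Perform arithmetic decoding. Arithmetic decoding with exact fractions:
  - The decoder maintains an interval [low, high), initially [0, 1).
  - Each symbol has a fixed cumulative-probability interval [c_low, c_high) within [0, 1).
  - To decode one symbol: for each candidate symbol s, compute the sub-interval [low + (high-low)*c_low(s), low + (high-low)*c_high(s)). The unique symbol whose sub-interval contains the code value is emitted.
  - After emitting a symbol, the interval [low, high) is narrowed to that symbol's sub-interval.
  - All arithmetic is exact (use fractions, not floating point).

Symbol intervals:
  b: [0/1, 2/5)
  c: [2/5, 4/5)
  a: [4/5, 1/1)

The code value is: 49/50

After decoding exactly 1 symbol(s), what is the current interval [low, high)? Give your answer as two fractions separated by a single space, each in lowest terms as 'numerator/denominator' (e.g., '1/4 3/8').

Step 1: interval [0/1, 1/1), width = 1/1 - 0/1 = 1/1
  'b': [0/1 + 1/1*0/1, 0/1 + 1/1*2/5) = [0/1, 2/5)
  'c': [0/1 + 1/1*2/5, 0/1 + 1/1*4/5) = [2/5, 4/5)
  'a': [0/1 + 1/1*4/5, 0/1 + 1/1*1/1) = [4/5, 1/1) <- contains code 49/50
  emit 'a', narrow to [4/5, 1/1)

Answer: 4/5 1/1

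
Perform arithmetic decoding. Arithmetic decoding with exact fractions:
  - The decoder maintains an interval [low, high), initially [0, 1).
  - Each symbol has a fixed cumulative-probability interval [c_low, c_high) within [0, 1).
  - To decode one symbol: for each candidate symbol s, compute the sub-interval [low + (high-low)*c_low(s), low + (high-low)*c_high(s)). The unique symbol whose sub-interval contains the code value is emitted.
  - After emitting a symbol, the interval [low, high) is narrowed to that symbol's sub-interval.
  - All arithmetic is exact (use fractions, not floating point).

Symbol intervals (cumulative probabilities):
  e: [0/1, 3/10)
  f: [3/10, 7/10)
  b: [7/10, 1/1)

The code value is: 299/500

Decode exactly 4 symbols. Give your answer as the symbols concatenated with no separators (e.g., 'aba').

Answer: fbef

Derivation:
Step 1: interval [0/1, 1/1), width = 1/1 - 0/1 = 1/1
  'e': [0/1 + 1/1*0/1, 0/1 + 1/1*3/10) = [0/1, 3/10)
  'f': [0/1 + 1/1*3/10, 0/1 + 1/1*7/10) = [3/10, 7/10) <- contains code 299/500
  'b': [0/1 + 1/1*7/10, 0/1 + 1/1*1/1) = [7/10, 1/1)
  emit 'f', narrow to [3/10, 7/10)
Step 2: interval [3/10, 7/10), width = 7/10 - 3/10 = 2/5
  'e': [3/10 + 2/5*0/1, 3/10 + 2/5*3/10) = [3/10, 21/50)
  'f': [3/10 + 2/5*3/10, 3/10 + 2/5*7/10) = [21/50, 29/50)
  'b': [3/10 + 2/5*7/10, 3/10 + 2/5*1/1) = [29/50, 7/10) <- contains code 299/500
  emit 'b', narrow to [29/50, 7/10)
Step 3: interval [29/50, 7/10), width = 7/10 - 29/50 = 3/25
  'e': [29/50 + 3/25*0/1, 29/50 + 3/25*3/10) = [29/50, 77/125) <- contains code 299/500
  'f': [29/50 + 3/25*3/10, 29/50 + 3/25*7/10) = [77/125, 83/125)
  'b': [29/50 + 3/25*7/10, 29/50 + 3/25*1/1) = [83/125, 7/10)
  emit 'e', narrow to [29/50, 77/125)
Step 4: interval [29/50, 77/125), width = 77/125 - 29/50 = 9/250
  'e': [29/50 + 9/250*0/1, 29/50 + 9/250*3/10) = [29/50, 1477/2500)
  'f': [29/50 + 9/250*3/10, 29/50 + 9/250*7/10) = [1477/2500, 1513/2500) <- contains code 299/500
  'b': [29/50 + 9/250*7/10, 29/50 + 9/250*1/1) = [1513/2500, 77/125)
  emit 'f', narrow to [1477/2500, 1513/2500)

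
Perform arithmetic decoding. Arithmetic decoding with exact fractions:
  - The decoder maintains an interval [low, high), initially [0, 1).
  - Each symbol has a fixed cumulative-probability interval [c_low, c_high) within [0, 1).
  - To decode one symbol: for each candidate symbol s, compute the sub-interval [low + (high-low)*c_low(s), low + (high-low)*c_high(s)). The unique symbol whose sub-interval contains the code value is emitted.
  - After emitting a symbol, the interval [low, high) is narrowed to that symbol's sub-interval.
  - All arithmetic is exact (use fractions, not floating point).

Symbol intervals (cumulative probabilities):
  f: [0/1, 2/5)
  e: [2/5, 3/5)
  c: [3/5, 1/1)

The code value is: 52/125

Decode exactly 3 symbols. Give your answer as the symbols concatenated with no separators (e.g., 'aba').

Answer: eff

Derivation:
Step 1: interval [0/1, 1/1), width = 1/1 - 0/1 = 1/1
  'f': [0/1 + 1/1*0/1, 0/1 + 1/1*2/5) = [0/1, 2/5)
  'e': [0/1 + 1/1*2/5, 0/1 + 1/1*3/5) = [2/5, 3/5) <- contains code 52/125
  'c': [0/1 + 1/1*3/5, 0/1 + 1/1*1/1) = [3/5, 1/1)
  emit 'e', narrow to [2/5, 3/5)
Step 2: interval [2/5, 3/5), width = 3/5 - 2/5 = 1/5
  'f': [2/5 + 1/5*0/1, 2/5 + 1/5*2/5) = [2/5, 12/25) <- contains code 52/125
  'e': [2/5 + 1/5*2/5, 2/5 + 1/5*3/5) = [12/25, 13/25)
  'c': [2/5 + 1/5*3/5, 2/5 + 1/5*1/1) = [13/25, 3/5)
  emit 'f', narrow to [2/5, 12/25)
Step 3: interval [2/5, 12/25), width = 12/25 - 2/5 = 2/25
  'f': [2/5 + 2/25*0/1, 2/5 + 2/25*2/5) = [2/5, 54/125) <- contains code 52/125
  'e': [2/5 + 2/25*2/5, 2/5 + 2/25*3/5) = [54/125, 56/125)
  'c': [2/5 + 2/25*3/5, 2/5 + 2/25*1/1) = [56/125, 12/25)
  emit 'f', narrow to [2/5, 54/125)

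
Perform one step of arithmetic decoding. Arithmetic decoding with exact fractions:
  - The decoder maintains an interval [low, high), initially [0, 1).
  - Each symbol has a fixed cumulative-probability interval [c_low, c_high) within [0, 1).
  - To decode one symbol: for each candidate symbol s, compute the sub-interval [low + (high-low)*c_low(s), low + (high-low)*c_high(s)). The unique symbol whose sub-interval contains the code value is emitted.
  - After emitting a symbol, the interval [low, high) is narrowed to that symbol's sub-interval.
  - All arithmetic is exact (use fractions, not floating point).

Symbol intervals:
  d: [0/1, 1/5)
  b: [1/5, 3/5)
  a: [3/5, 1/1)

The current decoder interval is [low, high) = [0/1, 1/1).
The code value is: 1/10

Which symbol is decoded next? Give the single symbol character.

Answer: d

Derivation:
Interval width = high − low = 1/1 − 0/1 = 1/1
Scaled code = (code − low) / width = (1/10 − 0/1) / 1/1 = 1/10
  d: [0/1, 1/5) ← scaled code falls here ✓
  b: [1/5, 3/5) 
  a: [3/5, 1/1) 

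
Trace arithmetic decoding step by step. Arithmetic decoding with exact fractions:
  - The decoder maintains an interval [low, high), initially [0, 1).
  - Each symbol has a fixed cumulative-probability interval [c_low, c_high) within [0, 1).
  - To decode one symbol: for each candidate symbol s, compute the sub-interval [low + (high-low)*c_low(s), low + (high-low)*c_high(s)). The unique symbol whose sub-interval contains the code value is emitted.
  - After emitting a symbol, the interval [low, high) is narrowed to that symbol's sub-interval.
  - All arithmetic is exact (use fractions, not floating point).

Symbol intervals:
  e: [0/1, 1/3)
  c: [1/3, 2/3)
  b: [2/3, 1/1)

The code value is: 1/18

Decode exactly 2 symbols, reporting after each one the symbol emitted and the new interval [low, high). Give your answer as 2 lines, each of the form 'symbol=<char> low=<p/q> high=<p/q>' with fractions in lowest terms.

Step 1: interval [0/1, 1/1), width = 1/1 - 0/1 = 1/1
  'e': [0/1 + 1/1*0/1, 0/1 + 1/1*1/3) = [0/1, 1/3) <- contains code 1/18
  'c': [0/1 + 1/1*1/3, 0/1 + 1/1*2/3) = [1/3, 2/3)
  'b': [0/1 + 1/1*2/3, 0/1 + 1/1*1/1) = [2/3, 1/1)
  emit 'e', narrow to [0/1, 1/3)
Step 2: interval [0/1, 1/3), width = 1/3 - 0/1 = 1/3
  'e': [0/1 + 1/3*0/1, 0/1 + 1/3*1/3) = [0/1, 1/9) <- contains code 1/18
  'c': [0/1 + 1/3*1/3, 0/1 + 1/3*2/3) = [1/9, 2/9)
  'b': [0/1 + 1/3*2/3, 0/1 + 1/3*1/1) = [2/9, 1/3)
  emit 'e', narrow to [0/1, 1/9)

Answer: symbol=e low=0/1 high=1/3
symbol=e low=0/1 high=1/9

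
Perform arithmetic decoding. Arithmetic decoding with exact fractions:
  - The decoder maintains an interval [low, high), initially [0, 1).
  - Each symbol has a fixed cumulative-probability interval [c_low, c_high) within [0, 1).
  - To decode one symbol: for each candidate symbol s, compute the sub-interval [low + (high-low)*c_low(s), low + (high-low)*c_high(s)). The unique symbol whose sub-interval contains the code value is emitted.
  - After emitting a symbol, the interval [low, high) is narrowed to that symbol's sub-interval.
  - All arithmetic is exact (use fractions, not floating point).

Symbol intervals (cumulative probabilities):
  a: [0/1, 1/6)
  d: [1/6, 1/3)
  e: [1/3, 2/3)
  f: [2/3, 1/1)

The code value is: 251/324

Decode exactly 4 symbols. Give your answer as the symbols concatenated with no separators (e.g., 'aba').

Step 1: interval [0/1, 1/1), width = 1/1 - 0/1 = 1/1
  'a': [0/1 + 1/1*0/1, 0/1 + 1/1*1/6) = [0/1, 1/6)
  'd': [0/1 + 1/1*1/6, 0/1 + 1/1*1/3) = [1/6, 1/3)
  'e': [0/1 + 1/1*1/3, 0/1 + 1/1*2/3) = [1/3, 2/3)
  'f': [0/1 + 1/1*2/3, 0/1 + 1/1*1/1) = [2/3, 1/1) <- contains code 251/324
  emit 'f', narrow to [2/3, 1/1)
Step 2: interval [2/3, 1/1), width = 1/1 - 2/3 = 1/3
  'a': [2/3 + 1/3*0/1, 2/3 + 1/3*1/6) = [2/3, 13/18)
  'd': [2/3 + 1/3*1/6, 2/3 + 1/3*1/3) = [13/18, 7/9) <- contains code 251/324
  'e': [2/3 + 1/3*1/3, 2/3 + 1/3*2/3) = [7/9, 8/9)
  'f': [2/3 + 1/3*2/3, 2/3 + 1/3*1/1) = [8/9, 1/1)
  emit 'd', narrow to [13/18, 7/9)
Step 3: interval [13/18, 7/9), width = 7/9 - 13/18 = 1/18
  'a': [13/18 + 1/18*0/1, 13/18 + 1/18*1/6) = [13/18, 79/108)
  'd': [13/18 + 1/18*1/6, 13/18 + 1/18*1/3) = [79/108, 20/27)
  'e': [13/18 + 1/18*1/3, 13/18 + 1/18*2/3) = [20/27, 41/54)
  'f': [13/18 + 1/18*2/3, 13/18 + 1/18*1/1) = [41/54, 7/9) <- contains code 251/324
  emit 'f', narrow to [41/54, 7/9)
Step 4: interval [41/54, 7/9), width = 7/9 - 41/54 = 1/54
  'a': [41/54 + 1/54*0/1, 41/54 + 1/54*1/6) = [41/54, 247/324)
  'd': [41/54 + 1/54*1/6, 41/54 + 1/54*1/3) = [247/324, 62/81)
  'e': [41/54 + 1/54*1/3, 41/54 + 1/54*2/3) = [62/81, 125/162)
  'f': [41/54 + 1/54*2/3, 41/54 + 1/54*1/1) = [125/162, 7/9) <- contains code 251/324
  emit 'f', narrow to [125/162, 7/9)

Answer: fdff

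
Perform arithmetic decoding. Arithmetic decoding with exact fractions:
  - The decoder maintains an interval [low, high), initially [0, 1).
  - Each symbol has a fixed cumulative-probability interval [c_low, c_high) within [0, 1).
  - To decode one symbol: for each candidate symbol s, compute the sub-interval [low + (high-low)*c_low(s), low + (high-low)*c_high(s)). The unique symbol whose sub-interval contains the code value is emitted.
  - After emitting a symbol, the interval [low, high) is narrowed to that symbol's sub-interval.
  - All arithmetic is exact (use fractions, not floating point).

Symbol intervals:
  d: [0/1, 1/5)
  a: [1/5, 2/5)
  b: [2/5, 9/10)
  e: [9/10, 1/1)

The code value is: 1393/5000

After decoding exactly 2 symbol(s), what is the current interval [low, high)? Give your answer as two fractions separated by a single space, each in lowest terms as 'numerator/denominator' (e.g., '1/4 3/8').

Answer: 6/25 7/25

Derivation:
Step 1: interval [0/1, 1/1), width = 1/1 - 0/1 = 1/1
  'd': [0/1 + 1/1*0/1, 0/1 + 1/1*1/5) = [0/1, 1/5)
  'a': [0/1 + 1/1*1/5, 0/1 + 1/1*2/5) = [1/5, 2/5) <- contains code 1393/5000
  'b': [0/1 + 1/1*2/5, 0/1 + 1/1*9/10) = [2/5, 9/10)
  'e': [0/1 + 1/1*9/10, 0/1 + 1/1*1/1) = [9/10, 1/1)
  emit 'a', narrow to [1/5, 2/5)
Step 2: interval [1/5, 2/5), width = 2/5 - 1/5 = 1/5
  'd': [1/5 + 1/5*0/1, 1/5 + 1/5*1/5) = [1/5, 6/25)
  'a': [1/5 + 1/5*1/5, 1/5 + 1/5*2/5) = [6/25, 7/25) <- contains code 1393/5000
  'b': [1/5 + 1/5*2/5, 1/5 + 1/5*9/10) = [7/25, 19/50)
  'e': [1/5 + 1/5*9/10, 1/5 + 1/5*1/1) = [19/50, 2/5)
  emit 'a', narrow to [6/25, 7/25)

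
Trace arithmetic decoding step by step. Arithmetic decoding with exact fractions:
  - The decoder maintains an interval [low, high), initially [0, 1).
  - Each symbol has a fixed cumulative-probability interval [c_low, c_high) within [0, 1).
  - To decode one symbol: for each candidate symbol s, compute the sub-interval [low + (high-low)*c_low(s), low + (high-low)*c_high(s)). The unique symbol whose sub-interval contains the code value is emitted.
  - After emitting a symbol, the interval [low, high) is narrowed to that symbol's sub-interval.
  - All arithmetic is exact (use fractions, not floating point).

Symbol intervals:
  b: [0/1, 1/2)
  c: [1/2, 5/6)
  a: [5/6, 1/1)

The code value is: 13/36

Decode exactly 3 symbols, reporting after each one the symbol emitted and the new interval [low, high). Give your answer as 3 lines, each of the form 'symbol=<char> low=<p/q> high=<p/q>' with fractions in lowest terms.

Step 1: interval [0/1, 1/1), width = 1/1 - 0/1 = 1/1
  'b': [0/1 + 1/1*0/1, 0/1 + 1/1*1/2) = [0/1, 1/2) <- contains code 13/36
  'c': [0/1 + 1/1*1/2, 0/1 + 1/1*5/6) = [1/2, 5/6)
  'a': [0/1 + 1/1*5/6, 0/1 + 1/1*1/1) = [5/6, 1/1)
  emit 'b', narrow to [0/1, 1/2)
Step 2: interval [0/1, 1/2), width = 1/2 - 0/1 = 1/2
  'b': [0/1 + 1/2*0/1, 0/1 + 1/2*1/2) = [0/1, 1/4)
  'c': [0/1 + 1/2*1/2, 0/1 + 1/2*5/6) = [1/4, 5/12) <- contains code 13/36
  'a': [0/1 + 1/2*5/6, 0/1 + 1/2*1/1) = [5/12, 1/2)
  emit 'c', narrow to [1/4, 5/12)
Step 3: interval [1/4, 5/12), width = 5/12 - 1/4 = 1/6
  'b': [1/4 + 1/6*0/1, 1/4 + 1/6*1/2) = [1/4, 1/3)
  'c': [1/4 + 1/6*1/2, 1/4 + 1/6*5/6) = [1/3, 7/18) <- contains code 13/36
  'a': [1/4 + 1/6*5/6, 1/4 + 1/6*1/1) = [7/18, 5/12)
  emit 'c', narrow to [1/3, 7/18)

Answer: symbol=b low=0/1 high=1/2
symbol=c low=1/4 high=5/12
symbol=c low=1/3 high=7/18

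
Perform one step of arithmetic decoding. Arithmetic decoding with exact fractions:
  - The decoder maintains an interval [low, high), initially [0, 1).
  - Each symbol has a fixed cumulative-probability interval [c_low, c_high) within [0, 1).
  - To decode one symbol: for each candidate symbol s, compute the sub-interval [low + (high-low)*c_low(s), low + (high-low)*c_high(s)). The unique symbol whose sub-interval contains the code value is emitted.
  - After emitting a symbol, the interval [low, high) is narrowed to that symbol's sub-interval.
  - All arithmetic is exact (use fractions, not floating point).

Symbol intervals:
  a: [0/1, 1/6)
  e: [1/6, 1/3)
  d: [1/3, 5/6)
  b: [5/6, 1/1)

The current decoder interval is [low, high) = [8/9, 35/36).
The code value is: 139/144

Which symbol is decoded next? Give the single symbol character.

Interval width = high − low = 35/36 − 8/9 = 1/12
Scaled code = (code − low) / width = (139/144 − 8/9) / 1/12 = 11/12
  a: [0/1, 1/6) 
  e: [1/6, 1/3) 
  d: [1/3, 5/6) 
  b: [5/6, 1/1) ← scaled code falls here ✓

Answer: b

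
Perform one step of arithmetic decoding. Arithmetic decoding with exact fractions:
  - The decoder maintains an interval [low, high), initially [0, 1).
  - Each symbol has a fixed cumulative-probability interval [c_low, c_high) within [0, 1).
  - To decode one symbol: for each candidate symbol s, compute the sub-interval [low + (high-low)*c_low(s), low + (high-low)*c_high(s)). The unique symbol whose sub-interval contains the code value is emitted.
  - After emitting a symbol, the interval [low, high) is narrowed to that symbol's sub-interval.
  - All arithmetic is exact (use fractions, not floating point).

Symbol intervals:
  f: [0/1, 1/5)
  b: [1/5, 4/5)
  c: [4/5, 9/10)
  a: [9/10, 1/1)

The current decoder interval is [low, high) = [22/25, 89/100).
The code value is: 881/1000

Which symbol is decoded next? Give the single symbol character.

Answer: f

Derivation:
Interval width = high − low = 89/100 − 22/25 = 1/100
Scaled code = (code − low) / width = (881/1000 − 22/25) / 1/100 = 1/10
  f: [0/1, 1/5) ← scaled code falls here ✓
  b: [1/5, 4/5) 
  c: [4/5, 9/10) 
  a: [9/10, 1/1) 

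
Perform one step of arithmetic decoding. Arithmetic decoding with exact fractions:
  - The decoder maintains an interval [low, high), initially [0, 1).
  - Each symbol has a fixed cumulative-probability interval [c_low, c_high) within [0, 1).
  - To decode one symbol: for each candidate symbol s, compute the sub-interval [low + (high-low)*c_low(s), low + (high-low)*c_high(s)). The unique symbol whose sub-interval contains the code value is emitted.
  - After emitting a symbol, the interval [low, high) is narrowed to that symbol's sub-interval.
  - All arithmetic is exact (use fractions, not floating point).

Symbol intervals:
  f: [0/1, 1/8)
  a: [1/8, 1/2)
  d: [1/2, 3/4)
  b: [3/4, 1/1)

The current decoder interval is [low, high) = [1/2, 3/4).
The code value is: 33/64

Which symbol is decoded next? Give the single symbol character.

Answer: f

Derivation:
Interval width = high − low = 3/4 − 1/2 = 1/4
Scaled code = (code − low) / width = (33/64 − 1/2) / 1/4 = 1/16
  f: [0/1, 1/8) ← scaled code falls here ✓
  a: [1/8, 1/2) 
  d: [1/2, 3/4) 
  b: [3/4, 1/1) 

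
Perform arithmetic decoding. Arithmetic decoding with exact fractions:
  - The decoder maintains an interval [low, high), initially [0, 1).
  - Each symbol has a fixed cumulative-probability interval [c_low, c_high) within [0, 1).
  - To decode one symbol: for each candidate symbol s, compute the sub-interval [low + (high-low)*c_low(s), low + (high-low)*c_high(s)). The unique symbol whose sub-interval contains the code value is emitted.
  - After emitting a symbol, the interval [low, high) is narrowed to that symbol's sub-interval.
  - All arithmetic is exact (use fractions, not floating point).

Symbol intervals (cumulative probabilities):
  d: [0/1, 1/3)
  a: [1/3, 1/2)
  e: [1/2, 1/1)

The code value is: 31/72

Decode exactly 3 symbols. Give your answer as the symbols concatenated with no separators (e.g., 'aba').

Answer: aed

Derivation:
Step 1: interval [0/1, 1/1), width = 1/1 - 0/1 = 1/1
  'd': [0/1 + 1/1*0/1, 0/1 + 1/1*1/3) = [0/1, 1/3)
  'a': [0/1 + 1/1*1/3, 0/1 + 1/1*1/2) = [1/3, 1/2) <- contains code 31/72
  'e': [0/1 + 1/1*1/2, 0/1 + 1/1*1/1) = [1/2, 1/1)
  emit 'a', narrow to [1/3, 1/2)
Step 2: interval [1/3, 1/2), width = 1/2 - 1/3 = 1/6
  'd': [1/3 + 1/6*0/1, 1/3 + 1/6*1/3) = [1/3, 7/18)
  'a': [1/3 + 1/6*1/3, 1/3 + 1/6*1/2) = [7/18, 5/12)
  'e': [1/3 + 1/6*1/2, 1/3 + 1/6*1/1) = [5/12, 1/2) <- contains code 31/72
  emit 'e', narrow to [5/12, 1/2)
Step 3: interval [5/12, 1/2), width = 1/2 - 5/12 = 1/12
  'd': [5/12 + 1/12*0/1, 5/12 + 1/12*1/3) = [5/12, 4/9) <- contains code 31/72
  'a': [5/12 + 1/12*1/3, 5/12 + 1/12*1/2) = [4/9, 11/24)
  'e': [5/12 + 1/12*1/2, 5/12 + 1/12*1/1) = [11/24, 1/2)
  emit 'd', narrow to [5/12, 4/9)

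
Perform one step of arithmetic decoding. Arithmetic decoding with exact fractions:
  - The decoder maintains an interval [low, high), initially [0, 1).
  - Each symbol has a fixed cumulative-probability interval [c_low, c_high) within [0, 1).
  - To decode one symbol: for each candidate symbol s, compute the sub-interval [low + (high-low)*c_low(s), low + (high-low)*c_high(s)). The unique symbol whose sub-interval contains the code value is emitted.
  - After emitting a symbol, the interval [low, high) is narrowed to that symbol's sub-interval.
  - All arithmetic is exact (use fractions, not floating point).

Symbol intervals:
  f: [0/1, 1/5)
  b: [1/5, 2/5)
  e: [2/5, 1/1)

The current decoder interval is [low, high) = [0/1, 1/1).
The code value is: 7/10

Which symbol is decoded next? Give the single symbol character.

Interval width = high − low = 1/1 − 0/1 = 1/1
Scaled code = (code − low) / width = (7/10 − 0/1) / 1/1 = 7/10
  f: [0/1, 1/5) 
  b: [1/5, 2/5) 
  e: [2/5, 1/1) ← scaled code falls here ✓

Answer: e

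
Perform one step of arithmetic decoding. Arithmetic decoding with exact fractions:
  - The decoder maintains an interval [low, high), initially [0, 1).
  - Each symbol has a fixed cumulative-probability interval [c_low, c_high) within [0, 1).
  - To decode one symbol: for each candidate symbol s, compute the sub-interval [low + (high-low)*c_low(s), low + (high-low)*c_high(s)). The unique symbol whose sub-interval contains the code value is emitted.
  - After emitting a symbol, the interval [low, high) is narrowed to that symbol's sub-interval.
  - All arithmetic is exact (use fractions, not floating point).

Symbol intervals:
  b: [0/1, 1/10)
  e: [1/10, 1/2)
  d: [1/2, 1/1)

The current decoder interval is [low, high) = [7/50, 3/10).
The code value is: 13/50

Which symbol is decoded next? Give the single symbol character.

Interval width = high − low = 3/10 − 7/50 = 4/25
Scaled code = (code − low) / width = (13/50 − 7/50) / 4/25 = 3/4
  b: [0/1, 1/10) 
  e: [1/10, 1/2) 
  d: [1/2, 1/1) ← scaled code falls here ✓

Answer: d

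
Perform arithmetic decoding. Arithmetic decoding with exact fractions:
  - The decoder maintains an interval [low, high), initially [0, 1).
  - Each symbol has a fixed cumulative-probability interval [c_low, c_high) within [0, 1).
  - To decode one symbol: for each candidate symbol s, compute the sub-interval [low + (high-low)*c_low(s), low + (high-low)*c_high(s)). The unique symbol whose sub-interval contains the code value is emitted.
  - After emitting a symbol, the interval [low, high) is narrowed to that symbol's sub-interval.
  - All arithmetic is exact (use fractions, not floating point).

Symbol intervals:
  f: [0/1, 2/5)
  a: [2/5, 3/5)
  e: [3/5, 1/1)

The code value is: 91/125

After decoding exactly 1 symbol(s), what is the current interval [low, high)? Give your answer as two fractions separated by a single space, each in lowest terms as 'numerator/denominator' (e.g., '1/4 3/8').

Step 1: interval [0/1, 1/1), width = 1/1 - 0/1 = 1/1
  'f': [0/1 + 1/1*0/1, 0/1 + 1/1*2/5) = [0/1, 2/5)
  'a': [0/1 + 1/1*2/5, 0/1 + 1/1*3/5) = [2/5, 3/5)
  'e': [0/1 + 1/1*3/5, 0/1 + 1/1*1/1) = [3/5, 1/1) <- contains code 91/125
  emit 'e', narrow to [3/5, 1/1)

Answer: 3/5 1/1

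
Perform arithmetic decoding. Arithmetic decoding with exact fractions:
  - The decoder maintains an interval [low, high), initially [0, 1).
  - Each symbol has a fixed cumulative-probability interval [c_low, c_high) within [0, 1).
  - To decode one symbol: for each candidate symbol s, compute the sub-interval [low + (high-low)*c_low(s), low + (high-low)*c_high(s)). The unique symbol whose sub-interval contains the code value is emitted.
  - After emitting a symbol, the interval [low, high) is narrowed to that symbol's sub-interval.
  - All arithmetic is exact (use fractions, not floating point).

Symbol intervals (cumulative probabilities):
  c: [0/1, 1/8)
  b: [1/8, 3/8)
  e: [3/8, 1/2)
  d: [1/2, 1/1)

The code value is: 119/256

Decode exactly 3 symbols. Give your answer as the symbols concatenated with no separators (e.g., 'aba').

Answer: ede

Derivation:
Step 1: interval [0/1, 1/1), width = 1/1 - 0/1 = 1/1
  'c': [0/1 + 1/1*0/1, 0/1 + 1/1*1/8) = [0/1, 1/8)
  'b': [0/1 + 1/1*1/8, 0/1 + 1/1*3/8) = [1/8, 3/8)
  'e': [0/1 + 1/1*3/8, 0/1 + 1/1*1/2) = [3/8, 1/2) <- contains code 119/256
  'd': [0/1 + 1/1*1/2, 0/1 + 1/1*1/1) = [1/2, 1/1)
  emit 'e', narrow to [3/8, 1/2)
Step 2: interval [3/8, 1/2), width = 1/2 - 3/8 = 1/8
  'c': [3/8 + 1/8*0/1, 3/8 + 1/8*1/8) = [3/8, 25/64)
  'b': [3/8 + 1/8*1/8, 3/8 + 1/8*3/8) = [25/64, 27/64)
  'e': [3/8 + 1/8*3/8, 3/8 + 1/8*1/2) = [27/64, 7/16)
  'd': [3/8 + 1/8*1/2, 3/8 + 1/8*1/1) = [7/16, 1/2) <- contains code 119/256
  emit 'd', narrow to [7/16, 1/2)
Step 3: interval [7/16, 1/2), width = 1/2 - 7/16 = 1/16
  'c': [7/16 + 1/16*0/1, 7/16 + 1/16*1/8) = [7/16, 57/128)
  'b': [7/16 + 1/16*1/8, 7/16 + 1/16*3/8) = [57/128, 59/128)
  'e': [7/16 + 1/16*3/8, 7/16 + 1/16*1/2) = [59/128, 15/32) <- contains code 119/256
  'd': [7/16 + 1/16*1/2, 7/16 + 1/16*1/1) = [15/32, 1/2)
  emit 'e', narrow to [59/128, 15/32)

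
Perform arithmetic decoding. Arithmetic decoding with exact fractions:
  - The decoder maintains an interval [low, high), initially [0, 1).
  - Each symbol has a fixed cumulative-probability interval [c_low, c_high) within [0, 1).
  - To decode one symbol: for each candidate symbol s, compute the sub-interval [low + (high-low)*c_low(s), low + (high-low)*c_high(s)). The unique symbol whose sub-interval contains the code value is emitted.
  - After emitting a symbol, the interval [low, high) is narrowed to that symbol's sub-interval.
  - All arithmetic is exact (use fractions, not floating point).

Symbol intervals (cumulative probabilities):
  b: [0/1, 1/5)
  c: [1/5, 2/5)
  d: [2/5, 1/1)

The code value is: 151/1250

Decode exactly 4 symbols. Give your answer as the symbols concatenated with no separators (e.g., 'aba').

Step 1: interval [0/1, 1/1), width = 1/1 - 0/1 = 1/1
  'b': [0/1 + 1/1*0/1, 0/1 + 1/1*1/5) = [0/1, 1/5) <- contains code 151/1250
  'c': [0/1 + 1/1*1/5, 0/1 + 1/1*2/5) = [1/5, 2/5)
  'd': [0/1 + 1/1*2/5, 0/1 + 1/1*1/1) = [2/5, 1/1)
  emit 'b', narrow to [0/1, 1/5)
Step 2: interval [0/1, 1/5), width = 1/5 - 0/1 = 1/5
  'b': [0/1 + 1/5*0/1, 0/1 + 1/5*1/5) = [0/1, 1/25)
  'c': [0/1 + 1/5*1/5, 0/1 + 1/5*2/5) = [1/25, 2/25)
  'd': [0/1 + 1/5*2/5, 0/1 + 1/5*1/1) = [2/25, 1/5) <- contains code 151/1250
  emit 'd', narrow to [2/25, 1/5)
Step 3: interval [2/25, 1/5), width = 1/5 - 2/25 = 3/25
  'b': [2/25 + 3/25*0/1, 2/25 + 3/25*1/5) = [2/25, 13/125)
  'c': [2/25 + 3/25*1/5, 2/25 + 3/25*2/5) = [13/125, 16/125) <- contains code 151/1250
  'd': [2/25 + 3/25*2/5, 2/25 + 3/25*1/1) = [16/125, 1/5)
  emit 'c', narrow to [13/125, 16/125)
Step 4: interval [13/125, 16/125), width = 16/125 - 13/125 = 3/125
  'b': [13/125 + 3/125*0/1, 13/125 + 3/125*1/5) = [13/125, 68/625)
  'c': [13/125 + 3/125*1/5, 13/125 + 3/125*2/5) = [68/625, 71/625)
  'd': [13/125 + 3/125*2/5, 13/125 + 3/125*1/1) = [71/625, 16/125) <- contains code 151/1250
  emit 'd', narrow to [71/625, 16/125)

Answer: bdcd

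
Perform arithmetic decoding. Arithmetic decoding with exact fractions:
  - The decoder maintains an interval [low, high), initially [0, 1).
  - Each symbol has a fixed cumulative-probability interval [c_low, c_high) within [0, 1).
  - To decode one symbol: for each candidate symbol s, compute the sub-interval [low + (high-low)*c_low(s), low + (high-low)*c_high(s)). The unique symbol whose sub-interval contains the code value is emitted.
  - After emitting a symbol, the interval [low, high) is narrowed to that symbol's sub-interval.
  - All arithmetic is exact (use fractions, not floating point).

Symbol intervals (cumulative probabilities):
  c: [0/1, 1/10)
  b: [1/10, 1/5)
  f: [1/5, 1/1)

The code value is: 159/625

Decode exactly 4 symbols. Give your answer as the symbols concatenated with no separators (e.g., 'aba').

Step 1: interval [0/1, 1/1), width = 1/1 - 0/1 = 1/1
  'c': [0/1 + 1/1*0/1, 0/1 + 1/1*1/10) = [0/1, 1/10)
  'b': [0/1 + 1/1*1/10, 0/1 + 1/1*1/5) = [1/10, 1/5)
  'f': [0/1 + 1/1*1/5, 0/1 + 1/1*1/1) = [1/5, 1/1) <- contains code 159/625
  emit 'f', narrow to [1/5, 1/1)
Step 2: interval [1/5, 1/1), width = 1/1 - 1/5 = 4/5
  'c': [1/5 + 4/5*0/1, 1/5 + 4/5*1/10) = [1/5, 7/25) <- contains code 159/625
  'b': [1/5 + 4/5*1/10, 1/5 + 4/5*1/5) = [7/25, 9/25)
  'f': [1/5 + 4/5*1/5, 1/5 + 4/5*1/1) = [9/25, 1/1)
  emit 'c', narrow to [1/5, 7/25)
Step 3: interval [1/5, 7/25), width = 7/25 - 1/5 = 2/25
  'c': [1/5 + 2/25*0/1, 1/5 + 2/25*1/10) = [1/5, 26/125)
  'b': [1/5 + 2/25*1/10, 1/5 + 2/25*1/5) = [26/125, 27/125)
  'f': [1/5 + 2/25*1/5, 1/5 + 2/25*1/1) = [27/125, 7/25) <- contains code 159/625
  emit 'f', narrow to [27/125, 7/25)
Step 4: interval [27/125, 7/25), width = 7/25 - 27/125 = 8/125
  'c': [27/125 + 8/125*0/1, 27/125 + 8/125*1/10) = [27/125, 139/625)
  'b': [27/125 + 8/125*1/10, 27/125 + 8/125*1/5) = [139/625, 143/625)
  'f': [27/125 + 8/125*1/5, 27/125 + 8/125*1/1) = [143/625, 7/25) <- contains code 159/625
  emit 'f', narrow to [143/625, 7/25)

Answer: fcff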